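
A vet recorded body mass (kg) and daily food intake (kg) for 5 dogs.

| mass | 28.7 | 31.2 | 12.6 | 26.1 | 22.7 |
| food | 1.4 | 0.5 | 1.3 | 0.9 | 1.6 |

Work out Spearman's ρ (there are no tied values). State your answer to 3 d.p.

-0.500

Rank mass: 4, 5, 1, 3, 2
Rank food: 4, 1, 3, 2, 5
d = rank(mass) − rank(food): 0, 4, -2, 1, -3; Σd² = 30
ρ = 1 − 6Σd² / [n(n²−1)] = 1 − 6×30 / (5×24) = 1 − 180/120 ≈ -0.500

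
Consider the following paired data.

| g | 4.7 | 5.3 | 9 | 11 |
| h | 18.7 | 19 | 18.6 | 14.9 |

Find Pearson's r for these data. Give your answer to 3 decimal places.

-0.805

n = 4, Σg = 30, Σh = 71.2, Σg² = 252.18, Σh² = 1278.66, Σgh = 519.89
nΣgh − ΣgΣh = 2079.56 − 2136 = -56.44
nΣg² − (Σg)² = 1008.72 − 900 = 108.72; nΣh² − (Σh)² = 5114.64 − 5069.44 = 45.2
r = -56.44 / √(108.72 × 45.2) = -56.44 / 70.1010 ≈ -0.805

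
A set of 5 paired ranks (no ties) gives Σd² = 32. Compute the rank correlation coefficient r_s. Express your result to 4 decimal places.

-0.6000

ρ = 1 − 6Σd² / [n(n²−1)] = 1 − 6×32 / (5×24)
  = 1 − 192/120 = 1 − 1.60000 ≈ -0.6000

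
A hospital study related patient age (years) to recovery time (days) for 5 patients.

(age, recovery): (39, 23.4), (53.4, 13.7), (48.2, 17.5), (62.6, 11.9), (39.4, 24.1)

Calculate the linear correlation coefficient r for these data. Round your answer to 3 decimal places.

n = 5, Σx = 242.6, Σy = 90.6, Σx² = 12166.92, Σy² = 1763.92, Σxy = 4182.16
nΣxy − ΣxΣy = 20910.8 − 21979.56 = -1068.76
nΣx² − (Σx)² = 60834.6 − 58854.76 = 1979.84; nΣy² − (Σy)² = 8819.6 − 8208.36 = 611.24
r = -1068.76 / √(1979.84 × 611.24) = -1068.76 / 1100.0715 ≈ -0.972

-0.972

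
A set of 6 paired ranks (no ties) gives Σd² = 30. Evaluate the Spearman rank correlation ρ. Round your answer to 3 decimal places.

0.143

ρ = 1 − 6Σd² / [n(n²−1)] = 1 − 6×30 / (6×35)
  = 1 − 180/210 = 1 − 0.8571 ≈ 0.143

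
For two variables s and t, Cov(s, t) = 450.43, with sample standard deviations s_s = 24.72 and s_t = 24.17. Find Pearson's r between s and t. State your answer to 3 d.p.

0.754

r = Cov(s,t) / (s_s · s_t) = 450.43 / (24.72 × 24.17)
  = 450.43 / 597.4824 ≈ 0.754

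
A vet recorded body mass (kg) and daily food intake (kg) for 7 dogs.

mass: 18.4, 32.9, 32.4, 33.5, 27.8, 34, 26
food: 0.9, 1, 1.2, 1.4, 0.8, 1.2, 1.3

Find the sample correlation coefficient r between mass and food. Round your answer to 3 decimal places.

0.488

n = 7, Σx = 205, Σy = 7.8, Σx² = 6197.82, Σy² = 8.98, Σxy = 232.08
nΣxy − ΣxΣy = 1624.56 − 1599 = 25.56
nΣx² − (Σx)² = 43384.74 − 42025 = 1359.74; nΣy² − (Σy)² = 62.86 − 60.84 = 2.02
r = 25.56 / √(1359.74 × 2.02) = 25.56 / 52.4087 ≈ 0.488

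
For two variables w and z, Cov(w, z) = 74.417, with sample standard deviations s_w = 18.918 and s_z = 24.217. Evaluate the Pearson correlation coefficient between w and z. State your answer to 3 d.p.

0.162

r = Cov(w,z) / (s_w · s_z) = 74.417 / (18.918 × 24.217)
  = 74.417 / 458.1372 ≈ 0.162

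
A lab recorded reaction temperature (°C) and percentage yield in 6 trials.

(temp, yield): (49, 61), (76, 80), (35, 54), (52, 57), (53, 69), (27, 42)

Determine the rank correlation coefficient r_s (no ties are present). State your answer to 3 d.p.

0.943

Rank temp: 3, 6, 2, 4, 5, 1
Rank yield: 4, 6, 2, 3, 5, 1
d = rank(temp) − rank(yield): -1, 0, 0, 1, 0, 0; Σd² = 2
ρ = 1 − 6Σd² / [n(n²−1)] = 1 − 6×2 / (6×35) = 1 − 12/210 ≈ 0.943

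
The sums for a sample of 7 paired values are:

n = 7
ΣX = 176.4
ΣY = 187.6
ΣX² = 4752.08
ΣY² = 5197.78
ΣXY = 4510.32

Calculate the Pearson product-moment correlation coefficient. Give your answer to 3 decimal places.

r = (nΣXY − ΣXΣY) / √[(nΣX² − (ΣX)²)(nΣY² − (ΣY)²)]
Numerator: 7×4510.32 − 176.4×187.6 = -1520.4
Denominator: √[(33264.56 − 31116.96)(36384.46 − 35193.76)] = √[2147.6 × 1190.7] = 1599.1083
r = -1520.4 / 1599.1083 ≈ -0.951

-0.951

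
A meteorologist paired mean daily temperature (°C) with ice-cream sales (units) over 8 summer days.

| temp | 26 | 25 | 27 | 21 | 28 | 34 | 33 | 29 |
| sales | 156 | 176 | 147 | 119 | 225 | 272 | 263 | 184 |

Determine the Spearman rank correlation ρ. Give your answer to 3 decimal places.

0.881

Rank temp: 3, 2, 4, 1, 5, 8, 7, 6
Rank sales: 3, 4, 2, 1, 6, 8, 7, 5
d = rank(temp) − rank(sales): 0, -2, 2, 0, -1, 0, 0, 1; Σd² = 10
ρ = 1 − 6Σd² / [n(n²−1)] = 1 − 6×10 / (8×63) = 1 − 60/504 ≈ 0.881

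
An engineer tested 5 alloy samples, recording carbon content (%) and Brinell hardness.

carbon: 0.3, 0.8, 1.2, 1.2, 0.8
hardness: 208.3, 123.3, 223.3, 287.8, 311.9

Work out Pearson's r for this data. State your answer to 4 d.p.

n = 5, Σx = 4.3, Σy = 1154.6, Σx² = 4.25, Σy² = 288565.12, Σxy = 1023.97
nΣxy − ΣxΣy = 5119.85 − 4964.78 = 155.07
nΣx² − (Σx)² = 21.25 − 18.49 = 2.76; nΣy² − (Σy)² = 1442825.6 − 1333101.16 = 109724.44
r = 155.07 / √(2.76 × 109724.44) = 155.07 / 550.3085 ≈ 0.2818

0.2818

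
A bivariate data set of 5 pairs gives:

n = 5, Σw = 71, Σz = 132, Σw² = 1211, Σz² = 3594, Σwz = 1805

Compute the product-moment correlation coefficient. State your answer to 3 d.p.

-0.466

r = (nΣwz − ΣwΣz) / √[(nΣw² − (Σw)²)(nΣz² − (Σz)²)]
Numerator: 5×1805 − 71×132 = -347
Denominator: √[(6055 − 5041)(17970 − 17424)] = √[1014 × 546] = 744.0726
r = -347 / 744.0726 ≈ -0.466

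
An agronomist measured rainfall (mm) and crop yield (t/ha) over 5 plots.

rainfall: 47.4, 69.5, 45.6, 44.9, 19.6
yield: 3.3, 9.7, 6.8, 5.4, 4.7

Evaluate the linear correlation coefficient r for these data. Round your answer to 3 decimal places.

0.684

n = 5, Σx = 227, Σy = 29.9, Σx² = 11556.54, Σy² = 202.47, Σxy = 1475.23
nΣxy − ΣxΣy = 7376.15 − 6787.3 = 588.85
nΣx² − (Σx)² = 57782.7 − 51529 = 6253.7; nΣy² − (Σy)² = 1012.35 − 894.01 = 118.34
r = 588.85 / √(6253.7 × 118.34) = 588.85 / 860.2691 ≈ 0.684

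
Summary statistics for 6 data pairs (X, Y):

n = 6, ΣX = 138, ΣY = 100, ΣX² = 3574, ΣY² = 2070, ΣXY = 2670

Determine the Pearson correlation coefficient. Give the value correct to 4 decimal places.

0.9212

r = (nΣXY − ΣXΣY) / √[(nΣX² − (ΣX)²)(nΣY² − (ΣY)²)]
Numerator: 6×2670 − 138×100 = 2220
Denominator: √[(21444 − 19044)(12420 − 10000)] = √[2400 × 2420] = 2409.9793
r = 2220 / 2409.9793 ≈ 0.9212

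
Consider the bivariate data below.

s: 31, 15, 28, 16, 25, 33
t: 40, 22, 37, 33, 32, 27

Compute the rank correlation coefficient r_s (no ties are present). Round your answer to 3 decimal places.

Rank s: 5, 1, 4, 2, 3, 6
Rank t: 6, 1, 5, 4, 3, 2
d = rank(s) − rank(t): -1, 0, -1, -2, 0, 4; Σd² = 22
ρ = 1 − 6Σd² / [n(n²−1)] = 1 − 6×22 / (6×35) = 1 − 132/210 ≈ 0.371

0.371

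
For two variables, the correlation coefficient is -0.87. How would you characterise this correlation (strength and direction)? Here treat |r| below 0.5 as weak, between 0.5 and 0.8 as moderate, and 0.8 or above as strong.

strong negative

r = -0.87 < 0 so the relationship is negative.
|r| = 0.87, which falls in the strong range.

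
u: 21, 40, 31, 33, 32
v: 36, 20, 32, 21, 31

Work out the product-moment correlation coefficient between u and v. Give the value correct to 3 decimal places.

-0.843

n = 5, Σu = 157, Σv = 140, Σu² = 5115, Σv² = 4122, Σuv = 4233
nΣuv − ΣuΣv = 21165 − 21980 = -815
nΣu² − (Σu)² = 25575 − 24649 = 926; nΣv² − (Σv)² = 20610 − 19600 = 1010
r = -815 / √(926 × 1010) = -815 / 967.0884 ≈ -0.843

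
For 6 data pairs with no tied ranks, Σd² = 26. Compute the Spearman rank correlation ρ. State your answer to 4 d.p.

ρ = 1 − 6Σd² / [n(n²−1)] = 1 − 6×26 / (6×35)
  = 1 − 156/210 = 1 − 0.74286 ≈ 0.2571

0.2571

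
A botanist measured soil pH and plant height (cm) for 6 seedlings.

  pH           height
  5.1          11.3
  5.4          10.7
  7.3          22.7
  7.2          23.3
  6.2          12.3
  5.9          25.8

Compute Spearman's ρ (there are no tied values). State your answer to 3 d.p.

0.543

Rank pH: 1, 2, 6, 5, 4, 3
Rank height: 2, 1, 4, 5, 3, 6
d = rank(pH) − rank(height): -1, 1, 2, 0, 1, -3; Σd² = 16
ρ = 1 − 6Σd² / [n(n²−1)] = 1 − 6×16 / (6×35) = 1 − 96/210 ≈ 0.543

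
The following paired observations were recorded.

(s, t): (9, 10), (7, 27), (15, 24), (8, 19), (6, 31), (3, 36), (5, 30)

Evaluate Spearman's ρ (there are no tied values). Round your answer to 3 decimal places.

-0.857

Rank s: 6, 4, 7, 5, 3, 1, 2
Rank t: 1, 4, 3, 2, 6, 7, 5
d = rank(s) − rank(t): 5, 0, 4, 3, -3, -6, -3; Σd² = 104
ρ = 1 − 6Σd² / [n(n²−1)] = 1 − 6×104 / (7×48) = 1 − 624/336 ≈ -0.857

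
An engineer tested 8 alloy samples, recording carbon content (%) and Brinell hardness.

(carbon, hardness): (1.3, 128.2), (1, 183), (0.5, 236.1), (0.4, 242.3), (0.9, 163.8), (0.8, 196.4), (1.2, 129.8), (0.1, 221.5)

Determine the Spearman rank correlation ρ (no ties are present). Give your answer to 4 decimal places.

-0.9048

Rank carbon: 8, 6, 3, 2, 5, 4, 7, 1
Rank hardness: 1, 4, 7, 8, 3, 5, 2, 6
d = rank(carbon) − rank(hardness): 7, 2, -4, -6, 2, -1, 5, -5; Σd² = 160
ρ = 1 − 6Σd² / [n(n²−1)] = 1 − 6×160 / (8×63) = 1 − 960/504 ≈ -0.9048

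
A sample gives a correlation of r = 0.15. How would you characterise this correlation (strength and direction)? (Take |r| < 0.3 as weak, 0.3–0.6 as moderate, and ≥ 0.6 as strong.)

r = 0.15 > 0 so the relationship is positive.
|r| = 0.15, which falls in the weak range.

weak positive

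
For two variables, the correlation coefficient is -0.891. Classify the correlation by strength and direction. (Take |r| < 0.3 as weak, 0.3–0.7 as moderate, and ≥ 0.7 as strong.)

strong negative

r = -0.891 < 0 so the relationship is negative.
|r| = 0.891, which falls in the strong range.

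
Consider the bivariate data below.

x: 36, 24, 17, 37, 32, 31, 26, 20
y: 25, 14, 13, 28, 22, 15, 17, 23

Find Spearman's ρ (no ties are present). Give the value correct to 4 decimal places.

0.7381

Rank x: 7, 3, 1, 8, 6, 5, 4, 2
Rank y: 7, 2, 1, 8, 5, 3, 4, 6
d = rank(x) − rank(y): 0, 1, 0, 0, 1, 2, 0, -4; Σd² = 22
ρ = 1 − 6Σd² / [n(n²−1)] = 1 − 6×22 / (8×63) = 1 − 132/504 ≈ 0.7381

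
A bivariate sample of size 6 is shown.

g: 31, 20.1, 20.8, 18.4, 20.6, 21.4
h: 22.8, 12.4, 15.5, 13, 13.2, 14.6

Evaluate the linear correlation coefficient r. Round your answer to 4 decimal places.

0.9693

n = 6, Σg = 132.3, Σh = 91.5, Σg² = 3018.53, Σh² = 1470.25, Σgh = 2102
nΣgh − ΣgΣh = 12612 − 12105.45 = 506.55
nΣg² − (Σg)² = 18111.18 − 17503.29 = 607.89; nΣh² − (Σh)² = 8821.5 − 8372.25 = 449.25
r = 506.55 / √(607.89 × 449.25) = 506.55 / 522.5845 ≈ 0.9693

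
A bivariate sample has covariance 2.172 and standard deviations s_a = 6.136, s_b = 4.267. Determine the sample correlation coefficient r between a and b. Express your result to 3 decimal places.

0.083

r = Cov(a,b) / (s_a · s_b) = 2.172 / (6.136 × 4.267)
  = 2.172 / 26.1823 ≈ 0.083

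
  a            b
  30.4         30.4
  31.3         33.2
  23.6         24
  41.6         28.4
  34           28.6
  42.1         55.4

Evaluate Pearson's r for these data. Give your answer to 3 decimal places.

n = 6, Σa = 203, Σb = 200, Σa² = 7119.78, Σb² = 7296.08, Σab = 7015.9
nΣab − ΣaΣb = 42095.4 − 40600 = 1495.4
nΣa² − (Σa)² = 42718.68 − 41209 = 1509.68; nΣb² − (Σb)² = 43776.48 − 40000 = 3776.48
r = 1495.4 / √(1509.68 × 3776.48) = 1495.4 / 2387.7346 ≈ 0.626

0.626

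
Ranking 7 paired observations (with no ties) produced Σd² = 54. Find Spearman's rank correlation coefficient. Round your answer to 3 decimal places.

ρ = 1 − 6Σd² / [n(n²−1)] = 1 − 6×54 / (7×48)
  = 1 − 324/336 = 1 − 0.9643 ≈ 0.036

0.036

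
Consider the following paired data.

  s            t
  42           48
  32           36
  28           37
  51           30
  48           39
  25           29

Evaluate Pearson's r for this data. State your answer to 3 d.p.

0.219

n = 6, Σs = 226, Σt = 219, Σs² = 9102, Σt² = 8231, Σst = 8331
nΣst − ΣsΣt = 49986 − 49494 = 492
nΣs² − (Σs)² = 54612 − 51076 = 3536; nΣt² − (Σt)² = 49386 − 47961 = 1425
r = 492 / √(3536 × 1425) = 492 / 2244.7272 ≈ 0.219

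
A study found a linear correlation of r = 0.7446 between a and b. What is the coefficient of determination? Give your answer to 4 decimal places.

r² = (0.7446)² = 0.5544

0.5544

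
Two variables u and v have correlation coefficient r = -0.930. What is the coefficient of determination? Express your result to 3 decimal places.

r² = (-0.930)² = 0.865

0.865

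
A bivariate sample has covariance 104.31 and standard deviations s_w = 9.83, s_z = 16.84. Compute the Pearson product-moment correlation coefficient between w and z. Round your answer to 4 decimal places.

r = Cov(w,z) / (s_w · s_z) = 104.31 / (9.83 × 16.84)
  = 104.31 / 165.5372 ≈ 0.6301

0.6301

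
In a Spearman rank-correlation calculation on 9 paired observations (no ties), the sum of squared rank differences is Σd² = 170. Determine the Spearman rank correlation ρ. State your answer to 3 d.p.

-0.417

ρ = 1 − 6Σd² / [n(n²−1)] = 1 − 6×170 / (9×80)
  = 1 − 1020/720 = 1 − 1.4167 ≈ -0.417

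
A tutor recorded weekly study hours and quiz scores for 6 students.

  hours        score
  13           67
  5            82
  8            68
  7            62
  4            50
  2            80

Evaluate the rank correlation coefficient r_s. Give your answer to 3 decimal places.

-0.143

Rank hours: 6, 3, 5, 4, 2, 1
Rank score: 3, 6, 4, 2, 1, 5
d = rank(hours) − rank(score): 3, -3, 1, 2, 1, -4; Σd² = 40
ρ = 1 − 6Σd² / [n(n²−1)] = 1 − 6×40 / (6×35) = 1 − 240/210 ≈ -0.143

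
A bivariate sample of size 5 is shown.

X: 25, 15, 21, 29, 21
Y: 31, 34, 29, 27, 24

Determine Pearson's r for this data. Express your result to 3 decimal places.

-0.478

n = 5, ΣX = 111, ΣY = 145, ΣX² = 2573, ΣY² = 4263, ΣXY = 3181
nΣXY − ΣXΣY = 15905 − 16095 = -190
nΣX² − (ΣX)² = 12865 − 12321 = 544; nΣY² − (ΣY)² = 21315 − 21025 = 290
r = -190 / √(544 × 290) = -190 / 397.1901 ≈ -0.478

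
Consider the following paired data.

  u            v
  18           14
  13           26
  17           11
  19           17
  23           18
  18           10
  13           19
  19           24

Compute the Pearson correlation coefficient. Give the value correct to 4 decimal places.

n = 8, Σu = 140, Σv = 139, Σu² = 2526, Σv² = 2643, Σuv = 2397
nΣuv − ΣuΣv = 19176 − 19460 = -284
nΣu² − (Σu)² = 20208 − 19600 = 608; nΣv² − (Σv)² = 21144 − 19321 = 1823
r = -284 / √(608 × 1823) = -284 / 1052.7982 ≈ -0.2698

-0.2698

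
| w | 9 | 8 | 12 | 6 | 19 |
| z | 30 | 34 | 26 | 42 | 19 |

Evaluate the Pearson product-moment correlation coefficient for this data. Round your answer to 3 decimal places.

n = 5, Σw = 54, Σz = 151, Σw² = 686, Σz² = 4857, Σwz = 1467
nΣwz − ΣwΣz = 7335 − 8154 = -819
nΣw² − (Σw)² = 3430 − 2916 = 514; nΣz² − (Σz)² = 24285 − 22801 = 1484
r = -819 / √(514 × 1484) = -819 / 873.3705 ≈ -0.938

-0.938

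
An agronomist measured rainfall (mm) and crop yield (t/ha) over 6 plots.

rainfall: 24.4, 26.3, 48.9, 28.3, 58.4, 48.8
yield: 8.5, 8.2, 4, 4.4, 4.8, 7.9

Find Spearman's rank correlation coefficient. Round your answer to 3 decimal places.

Rank rainfall: 1, 2, 5, 3, 6, 4
Rank yield: 6, 5, 1, 2, 3, 4
d = rank(rainfall) − rank(yield): -5, -3, 4, 1, 3, 0; Σd² = 60
ρ = 1 − 6Σd² / [n(n²−1)] = 1 − 6×60 / (6×35) = 1 − 360/210 ≈ -0.714

-0.714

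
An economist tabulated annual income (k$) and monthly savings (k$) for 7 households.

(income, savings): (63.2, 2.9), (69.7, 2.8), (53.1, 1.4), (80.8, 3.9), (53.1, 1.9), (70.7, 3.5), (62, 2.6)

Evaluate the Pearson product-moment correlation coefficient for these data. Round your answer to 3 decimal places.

n = 7, Σx = 452.6, Σy = 19, Σx² = 29862.68, Σy² = 56.04, Σxy = 1277.44
nΣxy − ΣxΣy = 8942.08 − 8599.4 = 342.68
nΣx² − (Σx)² = 209038.76 − 204846.76 = 4192; nΣy² − (Σy)² = 392.28 − 361 = 31.28
r = 342.68 / √(4192 × 31.28) = 342.68 / 362.1129 ≈ 0.946

0.946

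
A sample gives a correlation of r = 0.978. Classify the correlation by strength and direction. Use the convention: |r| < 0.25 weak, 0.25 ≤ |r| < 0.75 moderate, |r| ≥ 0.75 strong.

r = 0.978 > 0 so the relationship is positive.
|r| = 0.978, which falls in the strong range.

strong positive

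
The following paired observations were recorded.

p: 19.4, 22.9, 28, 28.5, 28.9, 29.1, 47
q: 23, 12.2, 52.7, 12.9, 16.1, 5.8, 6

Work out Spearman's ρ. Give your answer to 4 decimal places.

-0.6429

Rank p: 1, 2, 3, 4, 5, 6, 7
Rank q: 6, 3, 7, 4, 5, 1, 2
d = rank(p) − rank(q): -5, -1, -4, 0, 0, 5, 5; Σd² = 92
ρ = 1 − 6Σd² / [n(n²−1)] = 1 − 6×92 / (7×48) = 1 − 552/336 ≈ -0.6429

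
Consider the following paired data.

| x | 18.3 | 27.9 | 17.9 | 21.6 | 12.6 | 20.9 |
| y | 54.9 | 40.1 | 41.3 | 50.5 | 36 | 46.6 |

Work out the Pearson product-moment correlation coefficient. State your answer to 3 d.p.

0.162

n = 6, Σx = 119.2, Σy = 269.4, Σx² = 2495.84, Σy² = 12345.52, Σxy = 5381.07
nΣxy − ΣxΣy = 32286.42 − 32112.48 = 173.94
nΣx² − (Σx)² = 14975.04 − 14208.64 = 766.4; nΣy² − (Σy)² = 74073.12 − 72576.36 = 1496.76
r = 173.94 / √(766.4 × 1496.76) = 173.94 / 1071.0354 ≈ 0.162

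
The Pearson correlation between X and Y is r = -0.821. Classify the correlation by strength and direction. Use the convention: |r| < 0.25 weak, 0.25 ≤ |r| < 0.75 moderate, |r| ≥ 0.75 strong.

r = -0.821 < 0 so the relationship is negative.
|r| = 0.821, which falls in the strong range.

strong negative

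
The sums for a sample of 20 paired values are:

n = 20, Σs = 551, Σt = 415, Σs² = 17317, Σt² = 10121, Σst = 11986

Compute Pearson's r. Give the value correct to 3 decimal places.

0.308

r = (nΣst − ΣsΣt) / √[(nΣs² − (Σs)²)(nΣt² − (Σt)²)]
Numerator: 20×11986 − 551×415 = 11055
Denominator: √[(346340 − 303601)(202420 − 172225)] = √[42739 × 30195] = 35923.5870
r = 11055 / 35923.5870 ≈ 0.308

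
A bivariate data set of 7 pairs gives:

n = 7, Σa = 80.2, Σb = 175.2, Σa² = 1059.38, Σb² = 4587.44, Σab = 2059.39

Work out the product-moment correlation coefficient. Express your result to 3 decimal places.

r = (nΣab − ΣaΣb) / √[(nΣa² − (Σa)²)(nΣb² − (Σb)²)]
Numerator: 7×2059.39 − 80.2×175.2 = 364.69
Denominator: √[(7415.66 − 6432.04)(32112.08 − 30695.04)] = √[983.62 × 1417.04] = 1180.6053
r = 364.69 / 1180.6053 ≈ 0.309

0.309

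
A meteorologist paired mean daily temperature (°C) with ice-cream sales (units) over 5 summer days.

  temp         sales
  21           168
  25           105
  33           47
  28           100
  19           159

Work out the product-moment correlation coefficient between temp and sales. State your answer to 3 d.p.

-0.969

n = 5, Σx = 126, Σy = 579, Σx² = 3300, Σy² = 76739, Σxy = 13525
nΣxy − ΣxΣy = 67625 − 72954 = -5329
nΣx² − (Σx)² = 16500 − 15876 = 624; nΣy² − (Σy)² = 383695 − 335241 = 48454
r = -5329 / √(624 × 48454) = -5329 / 5498.6631 ≈ -0.969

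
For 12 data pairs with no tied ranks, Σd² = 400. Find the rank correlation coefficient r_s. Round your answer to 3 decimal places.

-0.399

ρ = 1 − 6Σd² / [n(n²−1)] = 1 − 6×400 / (12×143)
  = 1 − 2400/1716 = 1 − 1.3986 ≈ -0.399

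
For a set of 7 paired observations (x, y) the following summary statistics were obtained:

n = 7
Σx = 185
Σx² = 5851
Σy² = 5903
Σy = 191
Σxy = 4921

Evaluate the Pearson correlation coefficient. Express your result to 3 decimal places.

r = (nΣxy − ΣxΣy) / √[(nΣx² − (Σx)²)(nΣy² − (Σy)²)]
Numerator: 7×4921 − 185×191 = -888
Denominator: √[(40957 − 34225)(41321 − 36481)] = √[6732 × 4840] = 5708.1416
r = -888 / 5708.1416 ≈ -0.156

-0.156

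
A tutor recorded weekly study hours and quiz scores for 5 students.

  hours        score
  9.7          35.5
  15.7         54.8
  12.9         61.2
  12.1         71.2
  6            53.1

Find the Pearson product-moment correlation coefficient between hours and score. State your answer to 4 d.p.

n = 5, Σx = 56.4, Σy = 275.8, Σx² = 689.4, Σy² = 15897.78, Σxy = 3174.31
nΣxy − ΣxΣy = 15871.55 − 15555.12 = 316.43
nΣx² − (Σx)² = 3447 − 3180.96 = 266.04; nΣy² − (Σy)² = 79488.9 − 76065.64 = 3423.26
r = 316.43 / √(266.04 × 3423.26) = 316.43 / 954.3187 ≈ 0.3316

0.3316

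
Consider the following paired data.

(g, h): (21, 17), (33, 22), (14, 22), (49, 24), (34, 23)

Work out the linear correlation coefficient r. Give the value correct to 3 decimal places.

0.602

n = 5, Σg = 151, Σh = 108, Σg² = 5283, Σh² = 2362, Σgh = 3349
nΣgh − ΣgΣh = 16745 − 16308 = 437
nΣg² − (Σg)² = 26415 − 22801 = 3614; nΣh² − (Σh)² = 11810 − 11664 = 146
r = 437 / √(3614 × 146) = 437 / 726.3911 ≈ 0.602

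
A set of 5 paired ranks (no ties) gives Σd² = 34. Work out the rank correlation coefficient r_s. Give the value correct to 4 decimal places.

ρ = 1 − 6Σd² / [n(n²−1)] = 1 − 6×34 / (5×24)
  = 1 − 204/120 = 1 − 1.70000 ≈ -0.7000

-0.7000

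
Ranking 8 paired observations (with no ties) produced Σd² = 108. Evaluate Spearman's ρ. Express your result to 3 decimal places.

-0.286

ρ = 1 − 6Σd² / [n(n²−1)] = 1 − 6×108 / (8×63)
  = 1 − 648/504 = 1 − 1.2857 ≈ -0.286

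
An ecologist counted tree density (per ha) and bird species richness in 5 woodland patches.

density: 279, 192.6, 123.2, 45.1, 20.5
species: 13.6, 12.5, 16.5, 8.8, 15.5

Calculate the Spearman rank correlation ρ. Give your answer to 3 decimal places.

-0.100

Rank density: 5, 4, 3, 2, 1
Rank species: 3, 2, 5, 1, 4
d = rank(density) − rank(species): 2, 2, -2, 1, -3; Σd² = 22
ρ = 1 − 6Σd² / [n(n²−1)] = 1 − 6×22 / (5×24) = 1 − 132/120 ≈ -0.100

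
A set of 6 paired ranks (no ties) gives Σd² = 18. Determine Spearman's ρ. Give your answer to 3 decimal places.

0.486

ρ = 1 − 6Σd² / [n(n²−1)] = 1 − 6×18 / (6×35)
  = 1 − 108/210 = 1 − 0.5143 ≈ 0.486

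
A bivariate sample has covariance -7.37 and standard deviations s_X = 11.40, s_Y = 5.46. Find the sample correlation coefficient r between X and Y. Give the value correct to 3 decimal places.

-0.118

r = Cov(X,Y) / (s_X · s_Y) = -7.37 / (11.40 × 5.46)
  = -7.37 / 62.2440 ≈ -0.118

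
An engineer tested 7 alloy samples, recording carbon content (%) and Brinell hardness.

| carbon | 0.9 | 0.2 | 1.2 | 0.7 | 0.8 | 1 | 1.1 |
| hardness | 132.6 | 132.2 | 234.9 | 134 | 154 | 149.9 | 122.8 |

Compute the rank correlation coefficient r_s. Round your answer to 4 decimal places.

Rank carbon: 4, 1, 7, 2, 3, 5, 6
Rank hardness: 3, 2, 7, 4, 6, 5, 1
d = rank(carbon) − rank(hardness): 1, -1, 0, -2, -3, 0, 5; Σd² = 40
ρ = 1 − 6Σd² / [n(n²−1)] = 1 − 6×40 / (7×48) = 1 − 240/336 ≈ 0.2857

0.2857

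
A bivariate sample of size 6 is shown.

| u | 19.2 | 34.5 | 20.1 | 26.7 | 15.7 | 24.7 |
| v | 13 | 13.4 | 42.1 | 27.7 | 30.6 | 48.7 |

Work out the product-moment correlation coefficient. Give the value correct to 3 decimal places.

n = 6, Σu = 140.9, Σv = 175.5, Σu² = 3532.37, Σv² = 6196.31, Σuv = 3981.01
nΣuv − ΣuΣv = 23886.06 − 24727.95 = -841.89
nΣu² − (Σu)² = 21194.22 − 19852.81 = 1341.41; nΣv² − (Σv)² = 37177.86 − 30800.25 = 6377.61
r = -841.89 / √(1341.41 × 6377.61) = -841.89 / 2924.8914 ≈ -0.288

-0.288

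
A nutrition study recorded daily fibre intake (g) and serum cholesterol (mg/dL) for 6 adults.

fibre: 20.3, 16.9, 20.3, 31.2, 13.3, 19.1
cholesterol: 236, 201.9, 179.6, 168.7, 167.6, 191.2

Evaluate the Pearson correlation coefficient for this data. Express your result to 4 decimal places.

-0.1507

n = 6, Σx = 121.1, Σy = 1145, Σx² = 2624.93, Σy² = 221822.66, Σxy = 22993.23
nΣxy − ΣxΣy = 137959.38 − 138659.5 = -700.12
nΣx² − (Σx)² = 15749.58 − 14665.21 = 1084.37; nΣy² − (Σy)² = 1330935.96 − 1311025 = 19910.96
r = -700.12 / √(1084.37 × 19910.96) = -700.12 / 4646.5953 ≈ -0.1507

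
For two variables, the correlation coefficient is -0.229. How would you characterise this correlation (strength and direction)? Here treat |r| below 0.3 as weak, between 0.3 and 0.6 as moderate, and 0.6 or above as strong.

r = -0.229 < 0 so the relationship is negative.
|r| = 0.229, which falls in the weak range.

weak negative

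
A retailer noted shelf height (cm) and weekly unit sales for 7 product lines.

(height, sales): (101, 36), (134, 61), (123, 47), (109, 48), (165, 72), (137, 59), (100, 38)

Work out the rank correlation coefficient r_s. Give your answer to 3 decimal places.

0.893

Rank height: 2, 5, 4, 3, 7, 6, 1
Rank sales: 1, 6, 3, 4, 7, 5, 2
d = rank(height) − rank(sales): 1, -1, 1, -1, 0, 1, -1; Σd² = 6
ρ = 1 − 6Σd² / [n(n²−1)] = 1 − 6×6 / (7×48) = 1 − 36/336 ≈ 0.893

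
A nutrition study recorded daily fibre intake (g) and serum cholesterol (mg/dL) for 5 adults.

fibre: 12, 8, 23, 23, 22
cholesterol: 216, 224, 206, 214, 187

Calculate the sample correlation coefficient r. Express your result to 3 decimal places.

-0.675

n = 5, Σx = 88, Σy = 1047, Σx² = 1750, Σy² = 220033, Σxy = 18158
nΣxy − ΣxΣy = 90790 − 92136 = -1346
nΣx² − (Σx)² = 8750 − 7744 = 1006; nΣy² − (Σy)² = 1100165 − 1096209 = 3956
r = -1346 / √(1006 × 3956) = -1346 / 1994.9276 ≈ -0.675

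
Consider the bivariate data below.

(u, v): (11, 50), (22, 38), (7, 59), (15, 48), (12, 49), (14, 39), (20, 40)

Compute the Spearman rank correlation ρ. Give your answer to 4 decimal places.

-0.8929

Rank u: 2, 7, 1, 5, 3, 4, 6
Rank v: 6, 1, 7, 4, 5, 2, 3
d = rank(u) − rank(v): -4, 6, -6, 1, -2, 2, 3; Σd² = 106
ρ = 1 − 6Σd² / [n(n²−1)] = 1 − 6×106 / (7×48) = 1 − 636/336 ≈ -0.8929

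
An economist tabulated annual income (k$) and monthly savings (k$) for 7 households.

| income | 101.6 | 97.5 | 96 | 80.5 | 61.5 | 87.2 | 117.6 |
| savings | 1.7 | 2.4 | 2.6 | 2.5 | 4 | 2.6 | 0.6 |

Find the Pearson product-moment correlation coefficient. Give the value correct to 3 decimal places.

n = 7, Σx = 641.9, Σy = 16.4, Σx² = 60740.91, Σy² = 44.78, Σxy = 1400.85
nΣxy − ΣxΣy = 9805.95 − 10527.16 = -721.21
nΣx² − (Σx)² = 425186.37 − 412035.61 = 13150.76; nΣy² − (Σy)² = 313.46 − 268.96 = 44.5
r = -721.21 / √(13150.76 × 44.5) = -721.21 / 764.9894 ≈ -0.943

-0.943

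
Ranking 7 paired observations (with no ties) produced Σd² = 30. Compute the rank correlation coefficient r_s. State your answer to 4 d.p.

ρ = 1 − 6Σd² / [n(n²−1)] = 1 − 6×30 / (7×48)
  = 1 − 180/336 = 1 − 0.53571 ≈ 0.4643

0.4643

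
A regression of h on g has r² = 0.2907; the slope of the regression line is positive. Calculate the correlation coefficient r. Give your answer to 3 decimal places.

0.539

|r| = √0.2907 = 0.539
The association is positive, so r = 0.539.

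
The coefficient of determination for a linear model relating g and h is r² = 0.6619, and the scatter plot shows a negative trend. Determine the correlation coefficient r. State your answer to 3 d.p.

|r| = √0.6619 = 0.814
The association is negative, so r = −0.814.

-0.814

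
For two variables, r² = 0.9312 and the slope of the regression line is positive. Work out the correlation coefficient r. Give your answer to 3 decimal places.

|r| = √0.9312 = 0.965
The association is positive, so r = 0.965.

0.965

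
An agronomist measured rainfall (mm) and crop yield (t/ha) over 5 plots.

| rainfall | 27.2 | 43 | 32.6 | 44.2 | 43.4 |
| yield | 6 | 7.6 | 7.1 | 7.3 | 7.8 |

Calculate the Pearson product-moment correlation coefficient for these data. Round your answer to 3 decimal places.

0.894

n = 5, Σx = 190.4, Σy = 35.8, Σx² = 7488.8, Σy² = 258.3, Σxy = 1382.64
nΣxy − ΣxΣy = 6913.2 − 6816.32 = 96.88
nΣx² − (Σx)² = 37444 − 36252.16 = 1191.84; nΣy² − (Σy)² = 1291.5 − 1281.64 = 9.86
r = 96.88 / √(1191.84 × 9.86) = 96.88 / 108.4045 ≈ 0.894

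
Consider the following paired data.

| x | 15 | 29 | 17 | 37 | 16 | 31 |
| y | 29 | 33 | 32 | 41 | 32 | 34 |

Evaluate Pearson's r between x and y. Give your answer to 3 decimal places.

n = 6, Σx = 145, Σy = 201, Σx² = 3941, Σy² = 6815, Σxy = 5019
nΣxy − ΣxΣy = 30114 − 29145 = 969
nΣx² − (Σx)² = 23646 − 21025 = 2621; nΣy² − (Σy)² = 40890 − 40401 = 489
r = 969 / √(2621 × 489) = 969 / 1132.1082 ≈ 0.856

0.856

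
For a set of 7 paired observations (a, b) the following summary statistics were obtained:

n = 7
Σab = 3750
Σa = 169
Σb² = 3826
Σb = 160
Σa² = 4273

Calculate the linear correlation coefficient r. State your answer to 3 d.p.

r = (nΣab − ΣaΣb) / √[(nΣa² − (Σa)²)(nΣb² − (Σb)²)]
Numerator: 7×3750 − 169×160 = -790
Denominator: √[(29911 − 28561)(26782 − 25600)] = √[1350 × 1182] = 1263.2102
r = -790 / 1263.2102 ≈ -0.625

-0.625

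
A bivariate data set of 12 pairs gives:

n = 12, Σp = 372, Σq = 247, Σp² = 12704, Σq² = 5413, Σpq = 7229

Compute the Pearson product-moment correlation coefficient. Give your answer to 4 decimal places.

-0.6893

r = (nΣpq − ΣpΣq) / √[(nΣp² − (Σp)²)(nΣq² − (Σq)²)]
Numerator: 12×7229 − 372×247 = -5136
Denominator: √[(152448 − 138384)(64956 − 61009)] = √[14064 × 3947] = 7450.5441
r = -5136 / 7450.5441 ≈ -0.6893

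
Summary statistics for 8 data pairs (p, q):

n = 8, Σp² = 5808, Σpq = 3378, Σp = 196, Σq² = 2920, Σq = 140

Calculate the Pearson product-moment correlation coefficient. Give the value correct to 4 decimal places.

-0.0756

r = (nΣpq − ΣpΣq) / √[(nΣp² − (Σp)²)(nΣq² − (Σq)²)]
Numerator: 8×3378 − 196×140 = -416
Denominator: √[(46464 − 38416)(23360 − 19600)] = √[8048 × 3760] = 5500.9526
r = -416 / 5500.9526 ≈ -0.0756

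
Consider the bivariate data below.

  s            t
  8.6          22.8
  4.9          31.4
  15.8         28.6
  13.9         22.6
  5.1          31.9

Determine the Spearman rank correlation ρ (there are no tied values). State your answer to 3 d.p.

-0.600

Rank s: 3, 1, 5, 4, 2
Rank t: 2, 4, 3, 1, 5
d = rank(s) − rank(t): 1, -3, 2, 3, -3; Σd² = 32
ρ = 1 − 6Σd² / [n(n²−1)] = 1 − 6×32 / (5×24) = 1 − 192/120 ≈ -0.600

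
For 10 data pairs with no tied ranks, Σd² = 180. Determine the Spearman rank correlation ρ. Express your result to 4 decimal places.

-0.0909

ρ = 1 − 6Σd² / [n(n²−1)] = 1 − 6×180 / (10×99)
  = 1 − 1080/990 = 1 − 1.09091 ≈ -0.0909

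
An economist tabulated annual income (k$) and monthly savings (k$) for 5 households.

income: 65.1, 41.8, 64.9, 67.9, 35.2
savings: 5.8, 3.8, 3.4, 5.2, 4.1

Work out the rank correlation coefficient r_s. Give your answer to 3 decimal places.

Rank income: 4, 2, 3, 5, 1
Rank savings: 5, 2, 1, 4, 3
d = rank(income) − rank(savings): -1, 0, 2, 1, -2; Σd² = 10
ρ = 1 − 6Σd² / [n(n²−1)] = 1 − 6×10 / (5×24) = 1 − 60/120 ≈ 0.500

0.500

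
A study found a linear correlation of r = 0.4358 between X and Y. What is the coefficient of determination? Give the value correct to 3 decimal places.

r² = (0.4358)² = 0.190

0.190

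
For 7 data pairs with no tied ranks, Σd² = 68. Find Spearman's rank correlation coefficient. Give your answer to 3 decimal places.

ρ = 1 − 6Σd² / [n(n²−1)] = 1 − 6×68 / (7×48)
  = 1 − 408/336 = 1 − 1.2143 ≈ -0.214

-0.214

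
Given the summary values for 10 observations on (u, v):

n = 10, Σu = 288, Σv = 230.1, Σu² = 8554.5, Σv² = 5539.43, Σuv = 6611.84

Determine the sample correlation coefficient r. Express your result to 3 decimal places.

r = (nΣuv − ΣuΣv) / √[(nΣu² − (Σu)²)(nΣv² − (Σv)²)]
Numerator: 10×6611.84 − 288×230.1 = -150.4
Denominator: √[(85545 − 82944)(55394.3 − 52946.01)] = √[2601 × 2448.29] = 2523.4901
r = -150.4 / 2523.4901 ≈ -0.060

-0.060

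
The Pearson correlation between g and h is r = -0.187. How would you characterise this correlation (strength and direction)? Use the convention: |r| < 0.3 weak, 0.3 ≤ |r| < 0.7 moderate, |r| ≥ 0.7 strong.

r = -0.187 < 0 so the relationship is negative.
|r| = 0.187, which falls in the weak range.

weak negative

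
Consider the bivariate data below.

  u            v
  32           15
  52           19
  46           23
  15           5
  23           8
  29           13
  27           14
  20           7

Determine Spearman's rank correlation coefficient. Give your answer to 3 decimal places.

Rank u: 6, 8, 7, 1, 3, 5, 4, 2
Rank v: 6, 7, 8, 1, 3, 4, 5, 2
d = rank(u) − rank(v): 0, 1, -1, 0, 0, 1, -1, 0; Σd² = 4
ρ = 1 − 6Σd² / [n(n²−1)] = 1 − 6×4 / (8×63) = 1 − 24/504 ≈ 0.952

0.952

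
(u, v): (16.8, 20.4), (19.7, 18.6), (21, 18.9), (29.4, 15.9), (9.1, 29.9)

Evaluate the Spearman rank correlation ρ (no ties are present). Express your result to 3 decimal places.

-0.900

Rank u: 2, 3, 4, 5, 1
Rank v: 4, 2, 3, 1, 5
d = rank(u) − rank(v): -2, 1, 1, 4, -4; Σd² = 38
ρ = 1 − 6Σd² / [n(n²−1)] = 1 − 6×38 / (5×24) = 1 − 228/120 ≈ -0.900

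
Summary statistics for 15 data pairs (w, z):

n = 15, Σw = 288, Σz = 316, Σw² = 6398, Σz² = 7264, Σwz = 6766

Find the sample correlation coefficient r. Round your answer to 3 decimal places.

0.963

r = (nΣwz − ΣwΣz) / √[(nΣw² − (Σw)²)(nΣz² − (Σz)²)]
Numerator: 15×6766 − 288×316 = 10482
Denominator: √[(95970 − 82944)(108960 − 99856)] = √[13026 × 9104] = 10889.8441
r = 10482 / 10889.8441 ≈ 0.963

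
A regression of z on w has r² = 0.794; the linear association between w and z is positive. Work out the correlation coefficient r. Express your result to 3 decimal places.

0.891

|r| = √0.794 = 0.891
The association is positive, so r = 0.891.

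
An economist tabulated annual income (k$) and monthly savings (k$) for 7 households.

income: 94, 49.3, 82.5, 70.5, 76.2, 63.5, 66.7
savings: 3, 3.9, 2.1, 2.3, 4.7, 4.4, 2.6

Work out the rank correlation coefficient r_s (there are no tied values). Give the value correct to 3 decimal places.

Rank income: 7, 1, 6, 4, 5, 2, 3
Rank savings: 4, 5, 1, 2, 7, 6, 3
d = rank(income) − rank(savings): 3, -4, 5, 2, -2, -4, 0; Σd² = 74
ρ = 1 − 6Σd² / [n(n²−1)] = 1 − 6×74 / (7×48) = 1 − 444/336 ≈ -0.321

-0.321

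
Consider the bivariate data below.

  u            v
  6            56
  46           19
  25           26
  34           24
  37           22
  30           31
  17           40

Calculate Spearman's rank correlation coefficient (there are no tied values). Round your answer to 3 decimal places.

-0.964

Rank u: 1, 7, 3, 5, 6, 4, 2
Rank v: 7, 1, 4, 3, 2, 5, 6
d = rank(u) − rank(v): -6, 6, -1, 2, 4, -1, -4; Σd² = 110
ρ = 1 − 6Σd² / [n(n²−1)] = 1 − 6×110 / (7×48) = 1 − 660/336 ≈ -0.964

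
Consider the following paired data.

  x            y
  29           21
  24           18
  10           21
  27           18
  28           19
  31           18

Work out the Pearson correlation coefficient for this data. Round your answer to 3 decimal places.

-0.514

n = 6, Σx = 149, Σy = 115, Σx² = 3991, Σy² = 2215, Σxy = 2827
nΣxy − ΣxΣy = 16962 − 17135 = -173
nΣx² − (Σx)² = 23946 − 22201 = 1745; nΣy² − (Σy)² = 13290 − 13225 = 65
r = -173 / √(1745 × 65) = -173 / 336.7863 ≈ -0.514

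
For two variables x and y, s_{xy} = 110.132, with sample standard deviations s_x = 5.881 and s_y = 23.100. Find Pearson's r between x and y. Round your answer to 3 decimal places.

0.811

r = Cov(x,y) / (s_x · s_y) = 110.132 / (5.881 × 23.100)
  = 110.132 / 135.8511 ≈ 0.811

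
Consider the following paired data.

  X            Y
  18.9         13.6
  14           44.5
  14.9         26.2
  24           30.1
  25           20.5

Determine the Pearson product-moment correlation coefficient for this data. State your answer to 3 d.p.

-0.453

n = 5, ΣX = 96.8, ΣY = 134.9, ΣX² = 1976.22, ΣY² = 4177.91, ΣXY = 2505.32
nΣXY − ΣXΣY = 12526.6 − 13058.32 = -531.72
nΣX² − (ΣX)² = 9881.1 − 9370.24 = 510.86; nΣY² − (ΣY)² = 20889.55 − 18198.01 = 2691.54
r = -531.72 / √(510.86 × 2691.54) = -531.72 / 1172.6040 ≈ -0.453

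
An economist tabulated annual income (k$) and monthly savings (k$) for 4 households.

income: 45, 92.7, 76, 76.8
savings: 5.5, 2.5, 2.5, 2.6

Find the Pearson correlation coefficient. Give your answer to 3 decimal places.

-0.928

n = 4, Σx = 290.5, Σy = 13.1, Σx² = 22292.53, Σy² = 49.51, Σxy = 868.93
nΣxy − ΣxΣy = 3475.72 − 3805.55 = -329.83
nΣx² − (Σx)² = 89170.12 − 84390.25 = 4779.87; nΣy² − (Σy)² = 198.04 − 171.61 = 26.43
r = -329.83 / √(4779.87 × 26.43) = -329.83 / 355.4321 ≈ -0.928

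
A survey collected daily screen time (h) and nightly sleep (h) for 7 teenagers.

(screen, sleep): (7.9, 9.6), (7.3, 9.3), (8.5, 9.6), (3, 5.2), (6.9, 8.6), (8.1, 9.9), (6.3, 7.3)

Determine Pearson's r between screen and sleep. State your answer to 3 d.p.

0.973

n = 7, Σx = 48, Σy = 59.5, Σx² = 349.86, Σy² = 523.11, Σxy = 426.45
nΣxy − ΣxΣy = 2985.15 − 2856 = 129.15
nΣx² − (Σx)² = 2449.02 − 2304 = 145.02; nΣy² − (Σy)² = 3661.77 − 3540.25 = 121.52
r = 129.15 / √(145.02 × 121.52) = 129.15 / 132.7510 ≈ 0.973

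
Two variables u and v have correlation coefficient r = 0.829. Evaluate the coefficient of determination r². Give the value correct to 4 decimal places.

r² = (0.829)² = 0.6872

0.6872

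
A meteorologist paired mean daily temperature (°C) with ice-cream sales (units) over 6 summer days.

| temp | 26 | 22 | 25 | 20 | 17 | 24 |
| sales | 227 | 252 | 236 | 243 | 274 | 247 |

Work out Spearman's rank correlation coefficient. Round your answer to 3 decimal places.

-0.829

Rank temp: 6, 3, 5, 2, 1, 4
Rank sales: 1, 5, 2, 3, 6, 4
d = rank(temp) − rank(sales): 5, -2, 3, -1, -5, 0; Σd² = 64
ρ = 1 − 6Σd² / [n(n²−1)] = 1 − 6×64 / (6×35) = 1 − 384/210 ≈ -0.829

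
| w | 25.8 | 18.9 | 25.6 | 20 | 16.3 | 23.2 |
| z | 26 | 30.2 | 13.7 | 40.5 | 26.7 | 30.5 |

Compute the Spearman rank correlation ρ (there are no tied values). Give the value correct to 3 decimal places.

Rank w: 6, 2, 5, 3, 1, 4
Rank z: 2, 4, 1, 6, 3, 5
d = rank(w) − rank(z): 4, -2, 4, -3, -2, -1; Σd² = 50
ρ = 1 − 6Σd² / [n(n²−1)] = 1 − 6×50 / (6×35) = 1 − 300/210 ≈ -0.429

-0.429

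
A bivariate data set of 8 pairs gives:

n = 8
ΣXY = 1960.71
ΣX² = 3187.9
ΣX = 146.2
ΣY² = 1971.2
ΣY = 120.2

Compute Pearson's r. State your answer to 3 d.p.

-0.808

r = (nΣXY − ΣXΣY) / √[(nΣX² − (ΣX)²)(nΣY² − (ΣY)²)]
Numerator: 8×1960.71 − 146.2×120.2 = -1887.56
Denominator: √[(25503.2 − 21374.44)(15769.6 − 14448.04)] = √[4128.76 × 1321.56] = 2335.8947
r = -1887.56 / 2335.8947 ≈ -0.808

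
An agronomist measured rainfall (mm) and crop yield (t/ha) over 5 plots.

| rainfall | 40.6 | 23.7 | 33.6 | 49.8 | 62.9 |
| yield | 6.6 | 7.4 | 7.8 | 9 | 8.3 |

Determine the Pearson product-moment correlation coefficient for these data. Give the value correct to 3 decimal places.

0.528

n = 5, Σx = 210.6, Σy = 39.1, Σx² = 9775.46, Σy² = 309.05, Σxy = 1675.69
nΣxy − ΣxΣy = 8378.45 − 8234.46 = 143.99
nΣx² − (Σx)² = 48877.3 − 44352.36 = 4524.94; nΣy² − (Σy)² = 1545.25 − 1528.81 = 16.44
r = 143.99 / √(4524.94 × 16.44) = 143.99 / 272.7453 ≈ 0.528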